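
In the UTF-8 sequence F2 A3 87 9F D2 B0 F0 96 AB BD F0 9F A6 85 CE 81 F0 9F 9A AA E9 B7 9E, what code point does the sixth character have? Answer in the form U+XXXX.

Offset 0: leading byte 0xF2 = 11110010 → 4-byte char #1 = F2 A3 87 9F.
Offset 4: leading byte 0xD2 = 11010010 → 2-byte char #2 = D2 B0.
Offset 6: leading byte 0xF0 = 11110000 → 4-byte char #3 = F0 96 AB BD.
Offset 10: leading byte 0xF0 = 11110000 → 4-byte char #4 = F0 9F A6 85.
Offset 14: leading byte 0xCE = 11001110 → 2-byte char #5 = CE 81.
Offset 16: leading byte 0xF0 = 11110000 → 4-byte char #6 = F0 9F 9A AA.
Leading byte 0xF0 = 11110000 matches 11110xxx → 4-byte sequence.
Byte 1: 0xF0 = 11110000, payload 000 (3 bits).
Byte 2: 0x9F = 10011111 (10xxxxxx ✓), payload 011111.
Byte 3: 0x9A = 10011010 (10xxxxxx ✓), payload 011010.
Byte 4: 0xAA = 10101010 (10xxxxxx ✓), payload 101010.
Concatenate: 000011111011010101010 = 0x1F6AA (21 bits → U+1F6AA).

U+1F6AA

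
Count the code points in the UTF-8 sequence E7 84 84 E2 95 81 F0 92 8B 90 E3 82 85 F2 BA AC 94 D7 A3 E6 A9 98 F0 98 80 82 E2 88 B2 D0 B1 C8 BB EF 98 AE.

Byte at offset 0: 0xE7 = 11100111 → 3-byte char (#1). Advance 3.
Byte at offset 3: 0xE2 = 11100010 → 3-byte char (#2). Advance 3.
Byte at offset 6: 0xF0 = 11110000 → 4-byte char (#3). Advance 4.
Byte at offset 10: 0xE3 = 11100011 → 3-byte char (#4). Advance 3.
Byte at offset 13: 0xF2 = 11110010 → 4-byte char (#5). Advance 4.
Byte at offset 17: 0xD7 = 11010111 → 2-byte char (#6). Advance 2.
Byte at offset 19: 0xE6 = 11100110 → 3-byte char (#7). Advance 3.
Byte at offset 22: 0xF0 = 11110000 → 4-byte char (#8). Advance 4.
Byte at offset 26: 0xE2 = 11100010 → 3-byte char (#9). Advance 3.
Byte at offset 29: 0xD0 = 11010000 → 2-byte char (#10). Advance 2.
Byte at offset 31: 0xC8 = 11001000 → 2-byte char (#11). Advance 2.
Byte at offset 33: 0xEF = 11101111 → 3-byte char (#12). Advance 3.
Reached end at offset 36 after 12 code points.

12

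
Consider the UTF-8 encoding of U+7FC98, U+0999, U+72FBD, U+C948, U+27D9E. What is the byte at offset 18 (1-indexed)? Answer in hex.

1-indexed offset 18 is 0-indexed offset 17.
U+7FC98 → 4-byte form F1 BF B2 98 at offsets 0–3.
U+0999 → 3-byte form E0 A6 99 at offsets 4–6.
U+72FBD → 4-byte form F1 B2 BE BD at offsets 7–10.
U+C948 → 3-byte form EC A5 88 at offsets 11–13.
U+27D9E → 4-byte form F0 A7 B6 9E at offsets 14–17.
Offset 17 falls in char 5's range; it's byte 4 of F0 A7 B6 9E = 0x9E.

0x9E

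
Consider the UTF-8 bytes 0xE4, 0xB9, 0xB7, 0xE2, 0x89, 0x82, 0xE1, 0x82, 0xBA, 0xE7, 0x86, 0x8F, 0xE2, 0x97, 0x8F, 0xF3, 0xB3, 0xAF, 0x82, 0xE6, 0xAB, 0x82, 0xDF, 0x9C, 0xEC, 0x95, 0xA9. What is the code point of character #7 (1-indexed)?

U+6AC2

Offset 0: leading byte 0xE4 = 11100100 → 3-byte char #1 = E4 B9 B7.
Offset 3: leading byte 0xE2 = 11100010 → 3-byte char #2 = E2 89 82.
Offset 6: leading byte 0xE1 = 11100001 → 3-byte char #3 = E1 82 BA.
Offset 9: leading byte 0xE7 = 11100111 → 3-byte char #4 = E7 86 8F.
Offset 12: leading byte 0xE2 = 11100010 → 3-byte char #5 = E2 97 8F.
Offset 15: leading byte 0xF3 = 11110011 → 4-byte char #6 = F3 B3 AF 82.
Offset 19: leading byte 0xE6 = 11100110 → 3-byte char #7 = E6 AB 82.
Leading byte 0xE6 = 11100110 matches 1110xxxx → 3-byte sequence.
Byte 1: 0xE6 = 11100110, payload 0110 (4 bits).
Byte 2: 0xAB = 10101011 (10xxxxxx ✓), payload 101011.
Byte 3: 0x82 = 10000010 (10xxxxxx ✓), payload 000010.
Concatenate: 0110101011000010 = 0x6AC2 (16 bits → U+6AC2).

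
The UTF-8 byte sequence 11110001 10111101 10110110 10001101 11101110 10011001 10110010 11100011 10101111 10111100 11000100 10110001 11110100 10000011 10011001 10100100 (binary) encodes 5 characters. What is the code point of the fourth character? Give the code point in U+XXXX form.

Offset 0: leading byte 0xF1 = 11110001 → 4-byte char #1 = F1 BD B6 8D.
Offset 4: leading byte 0xEE = 11101110 → 3-byte char #2 = EE 99 B2.
Offset 7: leading byte 0xE3 = 11100011 → 3-byte char #3 = E3 AF BC.
Offset 10: leading byte 0xC4 = 11000100 → 2-byte char #4 = C4 B1.
Leading byte 0xC4 = 11000100 matches 110xxxxx → 2-byte sequence.
Byte 1: 0xC4 = 11000100, payload 00100 (5 bits).
Byte 2: 0xB1 = 10110001 (10xxxxxx ✓), payload 110001.
Concatenate: 00100110001 = 0x131 (11 bits → U+0131).

U+0131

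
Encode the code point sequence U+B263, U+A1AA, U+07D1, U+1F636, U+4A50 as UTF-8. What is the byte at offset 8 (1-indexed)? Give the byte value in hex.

0x91

1-indexed offset 8 is 0-indexed offset 7.
U+B263 → 3-byte form EB 89 A3 at offsets 0–2.
U+A1AA → 3-byte form EA 86 AA at offsets 3–5.
U+07D1 → 2-byte form DF 91 at offsets 6–7.
Offset 7 falls in char 3's range; it's byte 2 of DF 91 = 0x91.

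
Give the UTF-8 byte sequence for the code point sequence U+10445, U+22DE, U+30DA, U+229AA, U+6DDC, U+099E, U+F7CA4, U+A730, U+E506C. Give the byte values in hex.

F0 90 91 85 E2 8B 9E E3 83 9A F0 A2 A6 AA E6 B7 9C E0 A6 9E F3 B7 B2 A4 EA 9C B0 F3 A5 81 AC

U+10445: 4-byte form → F0 90 91 85.
U+22DE: 3-byte form → E2 8B 9E.
U+30DA: 3-byte form → E3 83 9A.
U+229AA: 4-byte form → F0 A2 A6 AA.
U+6DDC: 3-byte form → E6 B7 9C.
U+099E: 3-byte form → E0 A6 9E.
U+F7CA4: 4-byte form → F3 B7 B2 A4.
U+A730: 3-byte form → EA 9C B0.
U+E506C: 4-byte form → F3 A5 81 AC.
Concatenated (31 bytes): F0 90 91 85 E2 8B 9E E3 83 9A F0 A2 A6 AA E6 B7 9C E0 A6 9E F3 B7 B2 A4 EA 9C B0 F3 A5 81 AC.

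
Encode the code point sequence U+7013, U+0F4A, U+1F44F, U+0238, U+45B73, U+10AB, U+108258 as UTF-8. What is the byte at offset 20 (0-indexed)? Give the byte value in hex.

0x88

U+7013 → 3-byte form E7 80 93 at offsets 0–2.
U+0F4A → 3-byte form E0 BD 8A at offsets 3–5.
U+1F44F → 4-byte form F0 9F 91 8F at offsets 6–9.
U+0238 → 2-byte form C8 B8 at offsets 10–11.
U+45B73 → 4-byte form F1 85 AD B3 at offsets 12–15.
U+10AB → 3-byte form E1 82 AB at offsets 16–18.
U+108258 → 4-byte form F4 88 89 98 at offsets 19–22.
Offset 20 falls in char 7's range; it's byte 2 of F4 88 89 98 = 0x88.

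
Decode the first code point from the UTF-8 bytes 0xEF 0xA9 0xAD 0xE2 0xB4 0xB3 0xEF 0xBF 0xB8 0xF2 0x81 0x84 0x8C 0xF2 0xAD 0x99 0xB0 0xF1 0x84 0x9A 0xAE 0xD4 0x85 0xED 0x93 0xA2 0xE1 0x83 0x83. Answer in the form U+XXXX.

Offset 0: leading byte 0xEF = 11101111 → 3-byte char #1 = EF A9 AD.
Leading byte 0xEF = 11101111 matches 1110xxxx → 3-byte sequence.
Byte 1: 0xEF = 11101111, payload 1111 (4 bits).
Byte 2: 0xA9 = 10101001 (10xxxxxx ✓), payload 101001.
Byte 3: 0xAD = 10101101 (10xxxxxx ✓), payload 101101.
Concatenate: 1111101001101101 = 0xFA6D (16 bits → U+FA6D).

U+FA6D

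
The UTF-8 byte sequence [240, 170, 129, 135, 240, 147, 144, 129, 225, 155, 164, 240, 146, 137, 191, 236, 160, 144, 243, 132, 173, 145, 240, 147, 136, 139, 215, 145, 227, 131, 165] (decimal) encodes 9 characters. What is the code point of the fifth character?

Offset 0: leading byte 0xF0 = 11110000 → 4-byte char #1 = F0 AA 81 87.
Offset 4: leading byte 0xF0 = 11110000 → 4-byte char #2 = F0 93 90 81.
Offset 8: leading byte 0xE1 = 11100001 → 3-byte char #3 = E1 9B A4.
Offset 11: leading byte 0xF0 = 11110000 → 4-byte char #4 = F0 92 89 BF.
Offset 15: leading byte 0xEC = 11101100 → 3-byte char #5 = EC A0 90.
Leading byte 0xEC = 11101100 matches 1110xxxx → 3-byte sequence.
Byte 1: 0xEC = 11101100, payload 1100 (4 bits).
Byte 2: 0xA0 = 10100000 (10xxxxxx ✓), payload 100000.
Byte 3: 0x90 = 10010000 (10xxxxxx ✓), payload 010000.
Concatenate: 1100100000010000 = 0xC810 (16 bits → U+C810).

U+C810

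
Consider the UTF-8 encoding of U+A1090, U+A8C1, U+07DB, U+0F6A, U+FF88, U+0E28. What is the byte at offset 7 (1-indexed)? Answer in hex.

1-indexed offset 7 is 0-indexed offset 6.
U+A1090 → 4-byte form F2 A1 82 90 at offsets 0–3.
U+A8C1 → 3-byte form EA A3 81 at offsets 4–6.
Offset 6 falls in char 2's range; it's byte 3 of EA A3 81 = 0x81.

0x81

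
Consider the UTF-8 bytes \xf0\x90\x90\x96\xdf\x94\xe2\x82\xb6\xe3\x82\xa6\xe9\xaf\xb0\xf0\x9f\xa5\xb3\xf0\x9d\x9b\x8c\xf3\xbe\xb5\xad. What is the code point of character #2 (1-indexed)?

Offset 0: leading byte 0xF0 = 11110000 → 4-byte char #1 = F0 90 90 96.
Offset 4: leading byte 0xDF = 11011111 → 2-byte char #2 = DF 94.
Leading byte 0xDF = 11011111 matches 110xxxxx → 2-byte sequence.
Byte 1: 0xDF = 11011111, payload 11111 (5 bits).
Byte 2: 0x94 = 10010100 (10xxxxxx ✓), payload 010100.
Concatenate: 11111010100 = 0x7D4 (11 bits → U+07D4).

U+07D4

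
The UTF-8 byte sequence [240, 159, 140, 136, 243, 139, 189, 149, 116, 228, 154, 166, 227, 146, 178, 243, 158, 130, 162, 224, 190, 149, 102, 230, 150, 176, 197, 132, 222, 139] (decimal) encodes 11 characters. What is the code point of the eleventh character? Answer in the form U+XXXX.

Offset 0: leading byte 0xF0 = 11110000 → 4-byte char #1 = F0 9F 8C 88.
Offset 4: leading byte 0xF3 = 11110011 → 4-byte char #2 = F3 8B BD 95.
Offset 8: leading byte 0x74 = 01110100 → 1-byte char #3 = 74.
Offset 9: leading byte 0xE4 = 11100100 → 3-byte char #4 = E4 9A A6.
Offset 12: leading byte 0xE3 = 11100011 → 3-byte char #5 = E3 92 B2.
Offset 15: leading byte 0xF3 = 11110011 → 4-byte char #6 = F3 9E 82 A2.
Offset 19: leading byte 0xE0 = 11100000 → 3-byte char #7 = E0 BE 95.
Offset 22: leading byte 0x66 = 01100110 → 1-byte char #8 = 66.
Offset 23: leading byte 0xE6 = 11100110 → 3-byte char #9 = E6 96 B0.
Offset 26: leading byte 0xC5 = 11000101 → 2-byte char #10 = C5 84.
Offset 28: leading byte 0xDE = 11011110 → 2-byte char #11 = DE 8B.
Leading byte 0xDE = 11011110 matches 110xxxxx → 2-byte sequence.
Byte 1: 0xDE = 11011110, payload 11110 (5 bits).
Byte 2: 0x8B = 10001011 (10xxxxxx ✓), payload 001011.
Concatenate: 11110001011 = 0x78B (11 bits → U+078B).

U+078B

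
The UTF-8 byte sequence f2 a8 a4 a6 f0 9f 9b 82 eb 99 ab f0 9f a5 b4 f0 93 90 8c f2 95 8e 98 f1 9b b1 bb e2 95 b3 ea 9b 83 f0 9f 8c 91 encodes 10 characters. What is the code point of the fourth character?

U+1F974

Offset 0: leading byte 0xF2 = 11110010 → 4-byte char #1 = F2 A8 A4 A6.
Offset 4: leading byte 0xF0 = 11110000 → 4-byte char #2 = F0 9F 9B 82.
Offset 8: leading byte 0xEB = 11101011 → 3-byte char #3 = EB 99 AB.
Offset 11: leading byte 0xF0 = 11110000 → 4-byte char #4 = F0 9F A5 B4.
Leading byte 0xF0 = 11110000 matches 11110xxx → 4-byte sequence.
Byte 1: 0xF0 = 11110000, payload 000 (3 bits).
Byte 2: 0x9F = 10011111 (10xxxxxx ✓), payload 011111.
Byte 3: 0xA5 = 10100101 (10xxxxxx ✓), payload 100101.
Byte 4: 0xB4 = 10110100 (10xxxxxx ✓), payload 110100.
Concatenate: 000011111100101110100 = 0x1F974 (21 bits → U+1F974).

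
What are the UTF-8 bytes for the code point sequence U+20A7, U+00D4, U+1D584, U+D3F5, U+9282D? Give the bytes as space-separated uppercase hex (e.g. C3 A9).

E2 82 A7 C3 94 F0 9D 96 84 ED 8F B5 F2 92 A0 AD

U+20A7: 3-byte form → E2 82 A7.
U+00D4: 2-byte form → C3 94.
U+1D584: 4-byte form → F0 9D 96 84.
U+D3F5: 3-byte form → ED 8F B5.
U+9282D: 4-byte form → F2 92 A0 AD.
Concatenated (16 bytes): E2 82 A7 C3 94 F0 9D 96 84 ED 8F B5 F2 92 A0 AD.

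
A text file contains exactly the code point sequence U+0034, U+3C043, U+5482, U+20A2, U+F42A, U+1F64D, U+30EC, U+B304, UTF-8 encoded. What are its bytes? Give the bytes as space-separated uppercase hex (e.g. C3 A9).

U+0034: 1-byte form → 34.
U+3C043: 4-byte form → F0 BC 81 83.
U+5482: 3-byte form → E5 92 82.
U+20A2: 3-byte form → E2 82 A2.
U+F42A: 3-byte form → EF 90 AA.
U+1F64D: 4-byte form → F0 9F 99 8D.
U+30EC: 3-byte form → E3 83 AC.
U+B304: 3-byte form → EB 8C 84.
Concatenated (24 bytes): 34 F0 BC 81 83 E5 92 82 E2 82 A2 EF 90 AA F0 9F 99 8D E3 83 AC EB 8C 84.

34 F0 BC 81 83 E5 92 82 E2 82 A2 EF 90 AA F0 9F 99 8D E3 83 AC EB 8C 84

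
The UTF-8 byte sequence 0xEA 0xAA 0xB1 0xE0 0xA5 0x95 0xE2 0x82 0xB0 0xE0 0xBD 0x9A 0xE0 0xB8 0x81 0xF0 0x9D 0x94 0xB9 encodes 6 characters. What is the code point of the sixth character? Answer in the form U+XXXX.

U+1D539

Offset 0: leading byte 0xEA = 11101010 → 3-byte char #1 = EA AA B1.
Offset 3: leading byte 0xE0 = 11100000 → 3-byte char #2 = E0 A5 95.
Offset 6: leading byte 0xE2 = 11100010 → 3-byte char #3 = E2 82 B0.
Offset 9: leading byte 0xE0 = 11100000 → 3-byte char #4 = E0 BD 9A.
Offset 12: leading byte 0xE0 = 11100000 → 3-byte char #5 = E0 B8 81.
Offset 15: leading byte 0xF0 = 11110000 → 4-byte char #6 = F0 9D 94 B9.
Leading byte 0xF0 = 11110000 matches 11110xxx → 4-byte sequence.
Byte 1: 0xF0 = 11110000, payload 000 (3 bits).
Byte 2: 0x9D = 10011101 (10xxxxxx ✓), payload 011101.
Byte 3: 0x94 = 10010100 (10xxxxxx ✓), payload 010100.
Byte 4: 0xB9 = 10111001 (10xxxxxx ✓), payload 111001.
Concatenate: 000011101010100111001 = 0x1D539 (21 bits → U+1D539).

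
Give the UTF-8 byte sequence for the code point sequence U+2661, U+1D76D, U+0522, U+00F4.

U+2661: 3-byte form → E2 99 A1.
U+1D76D: 4-byte form → F0 9D 9D AD.
U+0522: 2-byte form → D4 A2.
U+00F4: 2-byte form → C3 B4.
Concatenated (11 bytes): E2 99 A1 F0 9D 9D AD D4 A2 C3 B4.

E2 99 A1 F0 9D 9D AD D4 A2 C3 B4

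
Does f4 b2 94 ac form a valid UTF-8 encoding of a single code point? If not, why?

Leading byte 0xF4 = 11110100 → 4-byte form.
Payload = 0x13252C, which exceeds U+10FFFF, the maximum Unicode code point. (Leading bytes F5–FF, or F4 followed by ≥ 0x90, are invalid.)

invalid (encodes a value above U+10FFFF)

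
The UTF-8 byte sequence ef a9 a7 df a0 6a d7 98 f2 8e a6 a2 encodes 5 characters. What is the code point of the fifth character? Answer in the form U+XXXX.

Offset 0: leading byte 0xEF = 11101111 → 3-byte char #1 = EF A9 A7.
Offset 3: leading byte 0xDF = 11011111 → 2-byte char #2 = DF A0.
Offset 5: leading byte 0x6A = 01101010 → 1-byte char #3 = 6A.
Offset 6: leading byte 0xD7 = 11010111 → 2-byte char #4 = D7 98.
Offset 8: leading byte 0xF2 = 11110010 → 4-byte char #5 = F2 8E A6 A2.
Leading byte 0xF2 = 11110010 matches 11110xxx → 4-byte sequence.
Byte 1: 0xF2 = 11110010, payload 010 (3 bits).
Byte 2: 0x8E = 10001110 (10xxxxxx ✓), payload 001110.
Byte 3: 0xA6 = 10100110 (10xxxxxx ✓), payload 100110.
Byte 4: 0xA2 = 10100010 (10xxxxxx ✓), payload 100010.
Concatenate: 010001110100110100010 = 0x8E9A2 (21 bits → U+8E9A2).

U+8E9A2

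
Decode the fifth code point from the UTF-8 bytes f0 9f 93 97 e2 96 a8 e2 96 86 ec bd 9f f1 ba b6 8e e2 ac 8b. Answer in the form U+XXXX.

Offset 0: leading byte 0xF0 = 11110000 → 4-byte char #1 = F0 9F 93 97.
Offset 4: leading byte 0xE2 = 11100010 → 3-byte char #2 = E2 96 A8.
Offset 7: leading byte 0xE2 = 11100010 → 3-byte char #3 = E2 96 86.
Offset 10: leading byte 0xEC = 11101100 → 3-byte char #4 = EC BD 9F.
Offset 13: leading byte 0xF1 = 11110001 → 4-byte char #5 = F1 BA B6 8E.
Leading byte 0xF1 = 11110001 matches 11110xxx → 4-byte sequence.
Byte 1: 0xF1 = 11110001, payload 001 (3 bits).
Byte 2: 0xBA = 10111010 (10xxxxxx ✓), payload 111010.
Byte 3: 0xB6 = 10110110 (10xxxxxx ✓), payload 110110.
Byte 4: 0x8E = 10001110 (10xxxxxx ✓), payload 001110.
Concatenate: 001111010110110001110 = 0x7AD8E (21 bits → U+7AD8E).

U+7AD8E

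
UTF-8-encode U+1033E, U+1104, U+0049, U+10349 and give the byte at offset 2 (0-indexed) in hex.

0x8C

U+1033E → 4-byte form F0 90 8C BE at offsets 0–3.
Offset 2 falls in char 1's range; it's byte 3 of F0 90 8C BE = 0x8C.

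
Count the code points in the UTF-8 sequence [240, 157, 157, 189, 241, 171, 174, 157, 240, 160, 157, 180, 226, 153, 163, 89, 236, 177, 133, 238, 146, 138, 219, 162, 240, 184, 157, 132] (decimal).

9

Byte at offset 0: 0xF0 = 11110000 → 4-byte char (#1). Advance 4.
Byte at offset 4: 0xF1 = 11110001 → 4-byte char (#2). Advance 4.
Byte at offset 8: 0xF0 = 11110000 → 4-byte char (#3). Advance 4.
Byte at offset 12: 0xE2 = 11100010 → 3-byte char (#4). Advance 3.
Byte at offset 15: 0x59 = 01011001 → 1-byte char (#5). Advance 1.
Byte at offset 16: 0xEC = 11101100 → 3-byte char (#6). Advance 3.
Byte at offset 19: 0xEE = 11101110 → 3-byte char (#7). Advance 3.
Byte at offset 22: 0xDB = 11011011 → 2-byte char (#8). Advance 2.
Byte at offset 24: 0xF0 = 11110000 → 4-byte char (#9). Advance 4.
Reached end at offset 28 after 9 code points.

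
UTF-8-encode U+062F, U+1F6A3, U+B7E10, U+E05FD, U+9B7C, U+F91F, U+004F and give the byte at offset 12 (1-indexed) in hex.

0xA0

1-indexed offset 12 is 0-indexed offset 11.
U+062F → 2-byte form D8 AF at offsets 0–1.
U+1F6A3 → 4-byte form F0 9F 9A A3 at offsets 2–5.
U+B7E10 → 4-byte form F2 B7 B8 90 at offsets 6–9.
U+E05FD → 4-byte form F3 A0 97 BD at offsets 10–13.
Offset 11 falls in char 4's range; it's byte 2 of F3 A0 97 BD = 0xA0.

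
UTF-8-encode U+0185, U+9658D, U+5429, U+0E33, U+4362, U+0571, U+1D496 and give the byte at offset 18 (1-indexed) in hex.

0xF0

1-indexed offset 18 is 0-indexed offset 17.
U+0185 → 2-byte form C6 85 at offsets 0–1.
U+9658D → 4-byte form F2 96 96 8D at offsets 2–5.
U+5429 → 3-byte form E5 90 A9 at offsets 6–8.
U+0E33 → 3-byte form E0 B8 B3 at offsets 9–11.
U+4362 → 3-byte form E4 8D A2 at offsets 12–14.
U+0571 → 2-byte form D5 B1 at offsets 15–16.
U+1D496 → 4-byte form F0 9D 92 96 at offsets 17–20.
Offset 17 falls in char 7's range; it's byte 1 of F0 9D 92 96 = 0xF0.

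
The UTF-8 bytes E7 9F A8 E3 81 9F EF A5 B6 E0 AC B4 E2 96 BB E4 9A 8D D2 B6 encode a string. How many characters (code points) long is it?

Byte at offset 0: 0xE7 = 11100111 → 3-byte char (#1). Advance 3.
Byte at offset 3: 0xE3 = 11100011 → 3-byte char (#2). Advance 3.
Byte at offset 6: 0xEF = 11101111 → 3-byte char (#3). Advance 3.
Byte at offset 9: 0xE0 = 11100000 → 3-byte char (#4). Advance 3.
Byte at offset 12: 0xE2 = 11100010 → 3-byte char (#5). Advance 3.
Byte at offset 15: 0xE4 = 11100100 → 3-byte char (#6). Advance 3.
Byte at offset 18: 0xD2 = 11010010 → 2-byte char (#7). Advance 2.
Reached end at offset 20 after 7 code points.

7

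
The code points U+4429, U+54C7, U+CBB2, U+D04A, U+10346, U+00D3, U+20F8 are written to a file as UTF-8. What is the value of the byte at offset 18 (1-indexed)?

0x93

1-indexed offset 18 is 0-indexed offset 17.
U+4429 → 3-byte form E4 90 A9 at offsets 0–2.
U+54C7 → 3-byte form E5 93 87 at offsets 3–5.
U+CBB2 → 3-byte form EC AE B2 at offsets 6–8.
U+D04A → 3-byte form ED 81 8A at offsets 9–11.
U+10346 → 4-byte form F0 90 8D 86 at offsets 12–15.
U+00D3 → 2-byte form C3 93 at offsets 16–17.
Offset 17 falls in char 6's range; it's byte 2 of C3 93 = 0x93.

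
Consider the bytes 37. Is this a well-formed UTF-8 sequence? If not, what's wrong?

Leading byte 0x37 = 00110111 → 1-byte form.

valid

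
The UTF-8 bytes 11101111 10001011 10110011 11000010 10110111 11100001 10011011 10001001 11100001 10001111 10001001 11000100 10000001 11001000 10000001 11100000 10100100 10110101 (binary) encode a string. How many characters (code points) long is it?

7

Byte at offset 0: 0xEF = 11101111 → 3-byte char (#1). Advance 3.
Byte at offset 3: 0xC2 = 11000010 → 2-byte char (#2). Advance 2.
Byte at offset 5: 0xE1 = 11100001 → 3-byte char (#3). Advance 3.
Byte at offset 8: 0xE1 = 11100001 → 3-byte char (#4). Advance 3.
Byte at offset 11: 0xC4 = 11000100 → 2-byte char (#5). Advance 2.
Byte at offset 13: 0xC8 = 11001000 → 2-byte char (#6). Advance 2.
Byte at offset 15: 0xE0 = 11100000 → 3-byte char (#7). Advance 3.
Reached end at offset 18 after 7 code points.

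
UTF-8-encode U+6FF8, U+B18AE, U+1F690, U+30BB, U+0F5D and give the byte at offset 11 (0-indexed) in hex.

U+6FF8 → 3-byte form E6 BF B8 at offsets 0–2.
U+B18AE → 4-byte form F2 B1 A2 AE at offsets 3–6.
U+1F690 → 4-byte form F0 9F 9A 90 at offsets 7–10.
U+30BB → 3-byte form E3 82 BB at offsets 11–13.
Offset 11 falls in char 4's range; it's byte 1 of E3 82 BB = 0xE3.

0xE3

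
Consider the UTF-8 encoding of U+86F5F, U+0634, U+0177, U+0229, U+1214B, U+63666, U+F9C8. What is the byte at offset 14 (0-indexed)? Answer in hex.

U+86F5F → 4-byte form F2 86 BD 9F at offsets 0–3.
U+0634 → 2-byte form D8 B4 at offsets 4–5.
U+0177 → 2-byte form C5 B7 at offsets 6–7.
U+0229 → 2-byte form C8 A9 at offsets 8–9.
U+1214B → 4-byte form F0 92 85 8B at offsets 10–13.
U+63666 → 4-byte form F1 A3 99 A6 at offsets 14–17.
Offset 14 falls in char 6's range; it's byte 1 of F1 A3 99 A6 = 0xF1.

0xF1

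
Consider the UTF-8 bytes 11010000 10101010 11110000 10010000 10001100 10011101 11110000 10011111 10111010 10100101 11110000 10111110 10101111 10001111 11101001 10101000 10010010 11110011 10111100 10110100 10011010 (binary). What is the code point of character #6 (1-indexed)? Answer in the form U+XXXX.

Offset 0: leading byte 0xD0 = 11010000 → 2-byte char #1 = D0 AA.
Offset 2: leading byte 0xF0 = 11110000 → 4-byte char #2 = F0 90 8C 9D.
Offset 6: leading byte 0xF0 = 11110000 → 4-byte char #3 = F0 9F BA A5.
Offset 10: leading byte 0xF0 = 11110000 → 4-byte char #4 = F0 BE AF 8F.
Offset 14: leading byte 0xE9 = 11101001 → 3-byte char #5 = E9 A8 92.
Offset 17: leading byte 0xF3 = 11110011 → 4-byte char #6 = F3 BC B4 9A.
Leading byte 0xF3 = 11110011 matches 11110xxx → 4-byte sequence.
Byte 1: 0xF3 = 11110011, payload 011 (3 bits).
Byte 2: 0xBC = 10111100 (10xxxxxx ✓), payload 111100.
Byte 3: 0xB4 = 10110100 (10xxxxxx ✓), payload 110100.
Byte 4: 0x9A = 10011010 (10xxxxxx ✓), payload 011010.
Concatenate: 011111100110100011010 = 0xFCD1A (21 bits → U+FCD1A).

U+FCD1A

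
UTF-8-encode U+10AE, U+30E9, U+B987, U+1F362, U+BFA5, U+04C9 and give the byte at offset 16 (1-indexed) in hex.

0xA5

1-indexed offset 16 is 0-indexed offset 15.
U+10AE → 3-byte form E1 82 AE at offsets 0–2.
U+30E9 → 3-byte form E3 83 A9 at offsets 3–5.
U+B987 → 3-byte form EB A6 87 at offsets 6–8.
U+1F362 → 4-byte form F0 9F 8D A2 at offsets 9–12.
U+BFA5 → 3-byte form EB BE A5 at offsets 13–15.
Offset 15 falls in char 5's range; it's byte 3 of EB BE A5 = 0xA5.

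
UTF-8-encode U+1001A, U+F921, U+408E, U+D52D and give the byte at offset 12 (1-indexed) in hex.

0x94

1-indexed offset 12 is 0-indexed offset 11.
U+1001A → 4-byte form F0 90 80 9A at offsets 0–3.
U+F921 → 3-byte form EF A4 A1 at offsets 4–6.
U+408E → 3-byte form E4 82 8E at offsets 7–9.
U+D52D → 3-byte form ED 94 AD at offsets 10–12.
Offset 11 falls in char 4's range; it's byte 2 of ED 94 AD = 0x94.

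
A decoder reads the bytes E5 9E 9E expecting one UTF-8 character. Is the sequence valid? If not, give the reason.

valid

Leading byte 0xE5 = 11100101 → 3-byte form.
Continuation bytes 0x9E=10011110, 0x9E=10011110 all match 10xxxxxx.
Decoded value 0x579E is ≥ 0x800 (shortest form) and not a surrogate.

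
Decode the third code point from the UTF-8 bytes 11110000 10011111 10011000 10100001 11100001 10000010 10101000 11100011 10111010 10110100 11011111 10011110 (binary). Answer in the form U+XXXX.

U+3EB4

Offset 0: leading byte 0xF0 = 11110000 → 4-byte char #1 = F0 9F 98 A1.
Offset 4: leading byte 0xE1 = 11100001 → 3-byte char #2 = E1 82 A8.
Offset 7: leading byte 0xE3 = 11100011 → 3-byte char #3 = E3 BA B4.
Leading byte 0xE3 = 11100011 matches 1110xxxx → 3-byte sequence.
Byte 1: 0xE3 = 11100011, payload 0011 (4 bits).
Byte 2: 0xBA = 10111010 (10xxxxxx ✓), payload 111010.
Byte 3: 0xB4 = 10110100 (10xxxxxx ✓), payload 110100.
Concatenate: 0011111010110100 = 0x3EB4 (16 bits → U+3EB4).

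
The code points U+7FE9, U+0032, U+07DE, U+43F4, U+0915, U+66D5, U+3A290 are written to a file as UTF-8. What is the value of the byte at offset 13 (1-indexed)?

1-indexed offset 13 is 0-indexed offset 12.
U+7FE9 → 3-byte form E7 BF A9 at offsets 0–2.
U+0032 → 1-byte form 32 at offsets 3–3.
U+07DE → 2-byte form DF 9E at offsets 4–5.
U+43F4 → 3-byte form E4 8F B4 at offsets 6–8.
U+0915 → 3-byte form E0 A4 95 at offsets 9–11.
U+66D5 → 3-byte form E6 9B 95 at offsets 12–14.
Offset 12 falls in char 6's range; it's byte 1 of E6 9B 95 = 0xE6.

0xE6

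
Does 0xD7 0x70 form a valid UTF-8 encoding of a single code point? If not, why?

invalid (non-continuation byte where continuation expected)

Leading byte 0xD7 = 11010111 → 2-byte form.
Byte 2 is 0x70 = 01110000, which is not 10xxxxxx — expected a continuation byte.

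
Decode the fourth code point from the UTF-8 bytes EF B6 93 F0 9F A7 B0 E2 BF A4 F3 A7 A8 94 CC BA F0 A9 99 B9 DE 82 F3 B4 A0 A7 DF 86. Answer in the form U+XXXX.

Offset 0: leading byte 0xEF = 11101111 → 3-byte char #1 = EF B6 93.
Offset 3: leading byte 0xF0 = 11110000 → 4-byte char #2 = F0 9F A7 B0.
Offset 7: leading byte 0xE2 = 11100010 → 3-byte char #3 = E2 BF A4.
Offset 10: leading byte 0xF3 = 11110011 → 4-byte char #4 = F3 A7 A8 94.
Leading byte 0xF3 = 11110011 matches 11110xxx → 4-byte sequence.
Byte 1: 0xF3 = 11110011, payload 011 (3 bits).
Byte 2: 0xA7 = 10100111 (10xxxxxx ✓), payload 100111.
Byte 3: 0xA8 = 10101000 (10xxxxxx ✓), payload 101000.
Byte 4: 0x94 = 10010100 (10xxxxxx ✓), payload 010100.
Concatenate: 011100111101000010100 = 0xE7A14 (21 bits → U+E7A14).

U+E7A14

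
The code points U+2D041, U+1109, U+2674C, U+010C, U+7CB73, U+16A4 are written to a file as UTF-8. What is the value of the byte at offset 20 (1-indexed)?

1-indexed offset 20 is 0-indexed offset 19.
U+2D041 → 4-byte form F0 AD 81 81 at offsets 0–3.
U+1109 → 3-byte form E1 84 89 at offsets 4–6.
U+2674C → 4-byte form F0 A6 9D 8C at offsets 7–10.
U+010C → 2-byte form C4 8C at offsets 11–12.
U+7CB73 → 4-byte form F1 BC AD B3 at offsets 13–16.
U+16A4 → 3-byte form E1 9A A4 at offsets 17–19.
Offset 19 falls in char 6's range; it's byte 3 of E1 9A A4 = 0xA4.

0xA4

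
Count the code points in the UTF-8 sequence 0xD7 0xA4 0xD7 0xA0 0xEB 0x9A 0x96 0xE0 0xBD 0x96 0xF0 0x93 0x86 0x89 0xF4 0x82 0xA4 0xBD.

6

Byte at offset 0: 0xD7 = 11010111 → 2-byte char (#1). Advance 2.
Byte at offset 2: 0xD7 = 11010111 → 2-byte char (#2). Advance 2.
Byte at offset 4: 0xEB = 11101011 → 3-byte char (#3). Advance 3.
Byte at offset 7: 0xE0 = 11100000 → 3-byte char (#4). Advance 3.
Byte at offset 10: 0xF0 = 11110000 → 4-byte char (#5). Advance 4.
Byte at offset 14: 0xF4 = 11110100 → 4-byte char (#6). Advance 4.
Reached end at offset 18 after 6 code points.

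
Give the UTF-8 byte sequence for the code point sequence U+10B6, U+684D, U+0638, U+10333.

E1 82 B6 E6 A1 8D D8 B8 F0 90 8C B3

U+10B6: 3-byte form → E1 82 B6.
U+684D: 3-byte form → E6 A1 8D.
U+0638: 2-byte form → D8 B8.
U+10333: 4-byte form → F0 90 8C B3.
Concatenated (12 bytes): E1 82 B6 E6 A1 8D D8 B8 F0 90 8C B3.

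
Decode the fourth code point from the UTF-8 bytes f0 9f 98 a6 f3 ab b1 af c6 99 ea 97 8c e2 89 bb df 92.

Offset 0: leading byte 0xF0 = 11110000 → 4-byte char #1 = F0 9F 98 A6.
Offset 4: leading byte 0xF3 = 11110011 → 4-byte char #2 = F3 AB B1 AF.
Offset 8: leading byte 0xC6 = 11000110 → 2-byte char #3 = C6 99.
Offset 10: leading byte 0xEA = 11101010 → 3-byte char #4 = EA 97 8C.
Leading byte 0xEA = 11101010 matches 1110xxxx → 3-byte sequence.
Byte 1: 0xEA = 11101010, payload 1010 (4 bits).
Byte 2: 0x97 = 10010111 (10xxxxxx ✓), payload 010111.
Byte 3: 0x8C = 10001100 (10xxxxxx ✓), payload 001100.
Concatenate: 1010010111001100 = 0xA5CC (16 bits → U+A5CC).

U+A5CC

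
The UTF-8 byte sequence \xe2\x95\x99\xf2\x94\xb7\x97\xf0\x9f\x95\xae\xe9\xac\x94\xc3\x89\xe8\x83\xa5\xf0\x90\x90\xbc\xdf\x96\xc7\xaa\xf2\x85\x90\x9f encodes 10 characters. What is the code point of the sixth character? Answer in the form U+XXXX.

U+80E5

Offset 0: leading byte 0xE2 = 11100010 → 3-byte char #1 = E2 95 99.
Offset 3: leading byte 0xF2 = 11110010 → 4-byte char #2 = F2 94 B7 97.
Offset 7: leading byte 0xF0 = 11110000 → 4-byte char #3 = F0 9F 95 AE.
Offset 11: leading byte 0xE9 = 11101001 → 3-byte char #4 = E9 AC 94.
Offset 14: leading byte 0xC3 = 11000011 → 2-byte char #5 = C3 89.
Offset 16: leading byte 0xE8 = 11101000 → 3-byte char #6 = E8 83 A5.
Leading byte 0xE8 = 11101000 matches 1110xxxx → 3-byte sequence.
Byte 1: 0xE8 = 11101000, payload 1000 (4 bits).
Byte 2: 0x83 = 10000011 (10xxxxxx ✓), payload 000011.
Byte 3: 0xA5 = 10100101 (10xxxxxx ✓), payload 100101.
Concatenate: 1000000011100101 = 0x80E5 (16 bits → U+80E5).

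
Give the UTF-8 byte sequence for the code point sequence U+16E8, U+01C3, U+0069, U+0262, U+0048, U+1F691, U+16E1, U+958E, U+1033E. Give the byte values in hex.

U+16E8: 3-byte form → E1 9B A8.
U+01C3: 2-byte form → C7 83.
U+0069: 1-byte form → 69.
U+0262: 2-byte form → C9 A2.
U+0048: 1-byte form → 48.
U+1F691: 4-byte form → F0 9F 9A 91.
U+16E1: 3-byte form → E1 9B A1.
U+958E: 3-byte form → E9 96 8E.
U+1033E: 4-byte form → F0 90 8C BE.
Concatenated (23 bytes): E1 9B A8 C7 83 69 C9 A2 48 F0 9F 9A 91 E1 9B A1 E9 96 8E F0 90 8C BE.

E1 9B A8 C7 83 69 C9 A2 48 F0 9F 9A 91 E1 9B A1 E9 96 8E F0 90 8C BE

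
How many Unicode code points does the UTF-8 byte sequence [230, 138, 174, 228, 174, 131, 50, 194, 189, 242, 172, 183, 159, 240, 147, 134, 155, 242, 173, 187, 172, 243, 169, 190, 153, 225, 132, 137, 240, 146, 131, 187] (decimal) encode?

Byte at offset 0: 0xE6 = 11100110 → 3-byte char (#1). Advance 3.
Byte at offset 3: 0xE4 = 11100100 → 3-byte char (#2). Advance 3.
Byte at offset 6: 0x32 = 00110010 → 1-byte char (#3). Advance 1.
Byte at offset 7: 0xC2 = 11000010 → 2-byte char (#4). Advance 2.
Byte at offset 9: 0xF2 = 11110010 → 4-byte char (#5). Advance 4.
Byte at offset 13: 0xF0 = 11110000 → 4-byte char (#6). Advance 4.
Byte at offset 17: 0xF2 = 11110010 → 4-byte char (#7). Advance 4.
Byte at offset 21: 0xF3 = 11110011 → 4-byte char (#8). Advance 4.
Byte at offset 25: 0xE1 = 11100001 → 3-byte char (#9). Advance 3.
Byte at offset 28: 0xF0 = 11110000 → 4-byte char (#10). Advance 4.
Reached end at offset 32 after 10 code points.

10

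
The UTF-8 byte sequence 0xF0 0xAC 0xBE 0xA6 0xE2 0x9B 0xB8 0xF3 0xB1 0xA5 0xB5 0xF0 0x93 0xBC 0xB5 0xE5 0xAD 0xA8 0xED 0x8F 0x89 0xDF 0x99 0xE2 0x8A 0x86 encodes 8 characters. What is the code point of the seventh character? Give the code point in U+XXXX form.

U+07D9

Offset 0: leading byte 0xF0 = 11110000 → 4-byte char #1 = F0 AC BE A6.
Offset 4: leading byte 0xE2 = 11100010 → 3-byte char #2 = E2 9B B8.
Offset 7: leading byte 0xF3 = 11110011 → 4-byte char #3 = F3 B1 A5 B5.
Offset 11: leading byte 0xF0 = 11110000 → 4-byte char #4 = F0 93 BC B5.
Offset 15: leading byte 0xE5 = 11100101 → 3-byte char #5 = E5 AD A8.
Offset 18: leading byte 0xED = 11101101 → 3-byte char #6 = ED 8F 89.
Offset 21: leading byte 0xDF = 11011111 → 2-byte char #7 = DF 99.
Leading byte 0xDF = 11011111 matches 110xxxxx → 2-byte sequence.
Byte 1: 0xDF = 11011111, payload 11111 (5 bits).
Byte 2: 0x99 = 10011001 (10xxxxxx ✓), payload 011001.
Concatenate: 11111011001 = 0x7D9 (11 bits → U+07D9).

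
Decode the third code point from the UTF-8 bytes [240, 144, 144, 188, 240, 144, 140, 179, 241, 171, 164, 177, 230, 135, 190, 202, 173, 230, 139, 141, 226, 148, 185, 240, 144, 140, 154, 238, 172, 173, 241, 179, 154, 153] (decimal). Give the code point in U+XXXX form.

Offset 0: leading byte 0xF0 = 11110000 → 4-byte char #1 = F0 90 90 BC.
Offset 4: leading byte 0xF0 = 11110000 → 4-byte char #2 = F0 90 8C B3.
Offset 8: leading byte 0xF1 = 11110001 → 4-byte char #3 = F1 AB A4 B1.
Leading byte 0xF1 = 11110001 matches 11110xxx → 4-byte sequence.
Byte 1: 0xF1 = 11110001, payload 001 (3 bits).
Byte 2: 0xAB = 10101011 (10xxxxxx ✓), payload 101011.
Byte 3: 0xA4 = 10100100 (10xxxxxx ✓), payload 100100.
Byte 4: 0xB1 = 10110001 (10xxxxxx ✓), payload 110001.
Concatenate: 001101011100100110001 = 0x6B931 (21 bits → U+6B931).

U+6B931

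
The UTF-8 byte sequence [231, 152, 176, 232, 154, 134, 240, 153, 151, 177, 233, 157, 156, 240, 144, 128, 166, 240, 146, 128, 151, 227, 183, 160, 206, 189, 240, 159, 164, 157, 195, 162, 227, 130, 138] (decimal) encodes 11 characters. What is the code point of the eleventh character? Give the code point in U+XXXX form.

U+308A

Offset 0: leading byte 0xE7 = 11100111 → 3-byte char #1 = E7 98 B0.
Offset 3: leading byte 0xE8 = 11101000 → 3-byte char #2 = E8 9A 86.
Offset 6: leading byte 0xF0 = 11110000 → 4-byte char #3 = F0 99 97 B1.
Offset 10: leading byte 0xE9 = 11101001 → 3-byte char #4 = E9 9D 9C.
Offset 13: leading byte 0xF0 = 11110000 → 4-byte char #5 = F0 90 80 A6.
Offset 17: leading byte 0xF0 = 11110000 → 4-byte char #6 = F0 92 80 97.
Offset 21: leading byte 0xE3 = 11100011 → 3-byte char #7 = E3 B7 A0.
Offset 24: leading byte 0xCE = 11001110 → 2-byte char #8 = CE BD.
Offset 26: leading byte 0xF0 = 11110000 → 4-byte char #9 = F0 9F A4 9D.
Offset 30: leading byte 0xC3 = 11000011 → 2-byte char #10 = C3 A2.
Offset 32: leading byte 0xE3 = 11100011 → 3-byte char #11 = E3 82 8A.
Leading byte 0xE3 = 11100011 matches 1110xxxx → 3-byte sequence.
Byte 1: 0xE3 = 11100011, payload 0011 (4 bits).
Byte 2: 0x82 = 10000010 (10xxxxxx ✓), payload 000010.
Byte 3: 0x8A = 10001010 (10xxxxxx ✓), payload 001010.
Concatenate: 0011000010001010 = 0x308A (16 bits → U+308A).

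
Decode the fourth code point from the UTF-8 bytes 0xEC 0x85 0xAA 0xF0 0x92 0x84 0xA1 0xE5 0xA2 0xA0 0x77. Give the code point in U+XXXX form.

U+0077

Offset 0: leading byte 0xEC = 11101100 → 3-byte char #1 = EC 85 AA.
Offset 3: leading byte 0xF0 = 11110000 → 4-byte char #2 = F0 92 84 A1.
Offset 7: leading byte 0xE5 = 11100101 → 3-byte char #3 = E5 A2 A0.
Offset 10: leading byte 0x77 = 01110111 → 1-byte char #4 = 77.
Leading byte 0x77 = 01110111 matches 0xxxxxxx → 1-byte sequence.
Byte 1: 0x77 = 01110111, payload 1110111 (7 bits).
Concatenate: 1110111 = 0x77 (7 bits → U+0077).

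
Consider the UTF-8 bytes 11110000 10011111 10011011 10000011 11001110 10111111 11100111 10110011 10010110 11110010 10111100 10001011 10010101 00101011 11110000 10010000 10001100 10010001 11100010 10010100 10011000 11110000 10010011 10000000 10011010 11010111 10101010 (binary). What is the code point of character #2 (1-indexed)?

U+03BF

Offset 0: leading byte 0xF0 = 11110000 → 4-byte char #1 = F0 9F 9B 83.
Offset 4: leading byte 0xCE = 11001110 → 2-byte char #2 = CE BF.
Leading byte 0xCE = 11001110 matches 110xxxxx → 2-byte sequence.
Byte 1: 0xCE = 11001110, payload 01110 (5 bits).
Byte 2: 0xBF = 10111111 (10xxxxxx ✓), payload 111111.
Concatenate: 01110111111 = 0x3BF (11 bits → U+03BF).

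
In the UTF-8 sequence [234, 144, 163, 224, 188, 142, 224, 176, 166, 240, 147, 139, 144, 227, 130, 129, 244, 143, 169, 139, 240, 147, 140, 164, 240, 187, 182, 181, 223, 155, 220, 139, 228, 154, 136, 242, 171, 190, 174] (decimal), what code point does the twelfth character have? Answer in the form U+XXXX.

Offset 0: leading byte 0xEA = 11101010 → 3-byte char #1 = EA 90 A3.
Offset 3: leading byte 0xE0 = 11100000 → 3-byte char #2 = E0 BC 8E.
Offset 6: leading byte 0xE0 = 11100000 → 3-byte char #3 = E0 B0 A6.
Offset 9: leading byte 0xF0 = 11110000 → 4-byte char #4 = F0 93 8B 90.
Offset 13: leading byte 0xE3 = 11100011 → 3-byte char #5 = E3 82 81.
Offset 16: leading byte 0xF4 = 11110100 → 4-byte char #6 = F4 8F A9 8B.
Offset 20: leading byte 0xF0 = 11110000 → 4-byte char #7 = F0 93 8C A4.
Offset 24: leading byte 0xF0 = 11110000 → 4-byte char #8 = F0 BB B6 B5.
Offset 28: leading byte 0xDF = 11011111 → 2-byte char #9 = DF 9B.
Offset 30: leading byte 0xDC = 11011100 → 2-byte char #10 = DC 8B.
Offset 32: leading byte 0xE4 = 11100100 → 3-byte char #11 = E4 9A 88.
Offset 35: leading byte 0xF2 = 11110010 → 4-byte char #12 = F2 AB BE AE.
Leading byte 0xF2 = 11110010 matches 11110xxx → 4-byte sequence.
Byte 1: 0xF2 = 11110010, payload 010 (3 bits).
Byte 2: 0xAB = 10101011 (10xxxxxx ✓), payload 101011.
Byte 3: 0xBE = 10111110 (10xxxxxx ✓), payload 111110.
Byte 4: 0xAE = 10101110 (10xxxxxx ✓), payload 101110.
Concatenate: 010101011111110101110 = 0xABFAE (21 bits → U+ABFAE).

U+ABFAE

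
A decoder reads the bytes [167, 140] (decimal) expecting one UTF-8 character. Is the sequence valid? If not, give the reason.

Byte 0xA7 = 10100111 has the form 10xxxxxx — a continuation byte — but there is no preceding leading byte.

invalid (continuation byte with no leading byte)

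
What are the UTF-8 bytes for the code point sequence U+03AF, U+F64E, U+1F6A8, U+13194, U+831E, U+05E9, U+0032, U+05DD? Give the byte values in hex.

U+03AF: 2-byte form → CE AF.
U+F64E: 3-byte form → EF 99 8E.
U+1F6A8: 4-byte form → F0 9F 9A A8.
U+13194: 4-byte form → F0 93 86 94.
U+831E: 3-byte form → E8 8C 9E.
U+05E9: 2-byte form → D7 A9.
U+0032: 1-byte form → 32.
U+05DD: 2-byte form → D7 9D.
Concatenated (21 bytes): CE AF EF 99 8E F0 9F 9A A8 F0 93 86 94 E8 8C 9E D7 A9 32 D7 9D.

CE AF EF 99 8E F0 9F 9A A8 F0 93 86 94 E8 8C 9E D7 A9 32 D7 9D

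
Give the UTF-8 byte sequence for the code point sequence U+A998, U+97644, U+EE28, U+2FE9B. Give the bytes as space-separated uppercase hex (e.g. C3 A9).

EA A6 98 F2 97 99 84 EE B8 A8 F0 AF BA 9B

U+A998: 3-byte form → EA A6 98.
U+97644: 4-byte form → F2 97 99 84.
U+EE28: 3-byte form → EE B8 A8.
U+2FE9B: 4-byte form → F0 AF BA 9B.
Concatenated (14 bytes): EA A6 98 F2 97 99 84 EE B8 A8 F0 AF BA 9B.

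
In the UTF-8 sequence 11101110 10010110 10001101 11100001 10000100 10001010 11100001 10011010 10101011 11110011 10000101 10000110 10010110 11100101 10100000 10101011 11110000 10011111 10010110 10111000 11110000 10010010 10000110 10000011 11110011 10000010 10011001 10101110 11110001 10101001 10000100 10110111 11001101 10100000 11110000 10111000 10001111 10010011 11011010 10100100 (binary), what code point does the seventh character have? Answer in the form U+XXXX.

Offset 0: leading byte 0xEE = 11101110 → 3-byte char #1 = EE 96 8D.
Offset 3: leading byte 0xE1 = 11100001 → 3-byte char #2 = E1 84 8A.
Offset 6: leading byte 0xE1 = 11100001 → 3-byte char #3 = E1 9A AB.
Offset 9: leading byte 0xF3 = 11110011 → 4-byte char #4 = F3 85 86 96.
Offset 13: leading byte 0xE5 = 11100101 → 3-byte char #5 = E5 A0 AB.
Offset 16: leading byte 0xF0 = 11110000 → 4-byte char #6 = F0 9F 96 B8.
Offset 20: leading byte 0xF0 = 11110000 → 4-byte char #7 = F0 92 86 83.
Leading byte 0xF0 = 11110000 matches 11110xxx → 4-byte sequence.
Byte 1: 0xF0 = 11110000, payload 000 (3 bits).
Byte 2: 0x92 = 10010010 (10xxxxxx ✓), payload 010010.
Byte 3: 0x86 = 10000110 (10xxxxxx ✓), payload 000110.
Byte 4: 0x83 = 10000011 (10xxxxxx ✓), payload 000011.
Concatenate: 000010010000110000011 = 0x12183 (21 bits → U+12183).

U+12183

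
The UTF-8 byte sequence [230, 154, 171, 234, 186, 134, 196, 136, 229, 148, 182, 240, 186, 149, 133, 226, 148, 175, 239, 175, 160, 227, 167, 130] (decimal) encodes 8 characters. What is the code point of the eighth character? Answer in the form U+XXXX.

U+39C2

Offset 0: leading byte 0xE6 = 11100110 → 3-byte char #1 = E6 9A AB.
Offset 3: leading byte 0xEA = 11101010 → 3-byte char #2 = EA BA 86.
Offset 6: leading byte 0xC4 = 11000100 → 2-byte char #3 = C4 88.
Offset 8: leading byte 0xE5 = 11100101 → 3-byte char #4 = E5 94 B6.
Offset 11: leading byte 0xF0 = 11110000 → 4-byte char #5 = F0 BA 95 85.
Offset 15: leading byte 0xE2 = 11100010 → 3-byte char #6 = E2 94 AF.
Offset 18: leading byte 0xEF = 11101111 → 3-byte char #7 = EF AF A0.
Offset 21: leading byte 0xE3 = 11100011 → 3-byte char #8 = E3 A7 82.
Leading byte 0xE3 = 11100011 matches 1110xxxx → 3-byte sequence.
Byte 1: 0xE3 = 11100011, payload 0011 (4 bits).
Byte 2: 0xA7 = 10100111 (10xxxxxx ✓), payload 100111.
Byte 3: 0x82 = 10000010 (10xxxxxx ✓), payload 000010.
Concatenate: 0011100111000010 = 0x39C2 (16 bits → U+39C2).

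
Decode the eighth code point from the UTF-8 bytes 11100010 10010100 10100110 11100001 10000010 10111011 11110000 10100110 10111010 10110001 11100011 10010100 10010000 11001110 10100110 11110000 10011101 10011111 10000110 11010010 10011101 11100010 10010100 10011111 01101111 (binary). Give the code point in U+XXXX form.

Offset 0: leading byte 0xE2 = 11100010 → 3-byte char #1 = E2 94 A6.
Offset 3: leading byte 0xE1 = 11100001 → 3-byte char #2 = E1 82 BB.
Offset 6: leading byte 0xF0 = 11110000 → 4-byte char #3 = F0 A6 BA B1.
Offset 10: leading byte 0xE3 = 11100011 → 3-byte char #4 = E3 94 90.
Offset 13: leading byte 0xCE = 11001110 → 2-byte char #5 = CE A6.
Offset 15: leading byte 0xF0 = 11110000 → 4-byte char #6 = F0 9D 9F 86.
Offset 19: leading byte 0xD2 = 11010010 → 2-byte char #7 = D2 9D.
Offset 21: leading byte 0xE2 = 11100010 → 3-byte char #8 = E2 94 9F.
Leading byte 0xE2 = 11100010 matches 1110xxxx → 3-byte sequence.
Byte 1: 0xE2 = 11100010, payload 0010 (4 bits).
Byte 2: 0x94 = 10010100 (10xxxxxx ✓), payload 010100.
Byte 3: 0x9F = 10011111 (10xxxxxx ✓), payload 011111.
Concatenate: 0010010100011111 = 0x251F (16 bits → U+251F).

U+251F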